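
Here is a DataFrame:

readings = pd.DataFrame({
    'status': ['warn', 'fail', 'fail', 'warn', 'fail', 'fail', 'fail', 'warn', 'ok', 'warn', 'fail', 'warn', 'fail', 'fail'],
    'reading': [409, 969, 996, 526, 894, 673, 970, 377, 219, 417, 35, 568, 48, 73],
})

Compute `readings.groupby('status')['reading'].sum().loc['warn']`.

group by status, sum of reading:
status
fail    4658
ok       219
warn    2297
Name: reading, dtype: int64
So loc['warn'] = 2297.

2297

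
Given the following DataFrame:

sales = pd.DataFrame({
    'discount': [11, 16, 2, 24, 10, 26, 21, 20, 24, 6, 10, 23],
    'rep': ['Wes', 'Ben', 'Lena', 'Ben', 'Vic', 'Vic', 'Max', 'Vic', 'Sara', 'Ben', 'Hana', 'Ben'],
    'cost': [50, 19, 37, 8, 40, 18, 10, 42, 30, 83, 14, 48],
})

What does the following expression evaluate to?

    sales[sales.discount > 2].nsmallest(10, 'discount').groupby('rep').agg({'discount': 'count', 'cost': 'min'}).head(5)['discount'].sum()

filter rows where discount > 2:
    discount   rep  cost
0         11   Wes    50
1         16   Ben    19
3         24   Ben     8
4         10   Vic    40
5         26   Vic    18
6         21   Max    10
7         20   Vic    42
8         24  Sara    30
9          6   Ben    83
10        10  Hana    14
11        23   Ben    48
take 10 rows with smallest discount:
    discount   rep  cost
9          6   Ben    83
4         10   Vic    40
10        10  Hana    14
0         11   Wes    50
1         16   Ben    19
7         20   Vic    42
6         21   Max    10
11        23   Ben    48
3         24   Ben     8
8         24  Sara    30
group by rep: count(discount), min(cost):
      discount  cost
rep                 
Ben          4     8
Hana         1    14
Max          1    10
Sara         1    30
Vic          2    40
Wes          1    50
take first 5 rows:
      discount  cost
rep                 
Ben          4     8
Hana         1    14
Max          1    10
Sara         1    30
Vic          2    40
Reading off the sum of column 'discount', we get 9.

9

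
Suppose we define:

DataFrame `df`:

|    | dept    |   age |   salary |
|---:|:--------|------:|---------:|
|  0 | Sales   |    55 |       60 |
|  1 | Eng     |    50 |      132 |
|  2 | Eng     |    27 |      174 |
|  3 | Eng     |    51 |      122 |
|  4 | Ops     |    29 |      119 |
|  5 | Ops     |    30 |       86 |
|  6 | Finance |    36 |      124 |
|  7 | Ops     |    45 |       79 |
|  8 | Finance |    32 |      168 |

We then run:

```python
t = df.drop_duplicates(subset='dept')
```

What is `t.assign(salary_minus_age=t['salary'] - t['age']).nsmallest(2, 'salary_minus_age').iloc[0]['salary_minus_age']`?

drop duplicate dept (keep=first):
      dept  age  salary
0    Sales   55      60
1      Eng   50     132
4      Ops   29     119
6  Finance   36     124
add column salary_minus_age = t['salary'] - t['age']:
      dept  age  salary  salary_minus_age
0    Sales   55      60                 5
1      Eng   50     132                82
4      Ops   29     119                90
6  Finance   36     124                88
take 2 rows with smallest salary_minus_age:
    dept  age  salary  salary_minus_age
0  Sales   55      60                 5
1    Eng   50     132                82
Finally, value at position 0, column 'salary_minus_age' = 5.

5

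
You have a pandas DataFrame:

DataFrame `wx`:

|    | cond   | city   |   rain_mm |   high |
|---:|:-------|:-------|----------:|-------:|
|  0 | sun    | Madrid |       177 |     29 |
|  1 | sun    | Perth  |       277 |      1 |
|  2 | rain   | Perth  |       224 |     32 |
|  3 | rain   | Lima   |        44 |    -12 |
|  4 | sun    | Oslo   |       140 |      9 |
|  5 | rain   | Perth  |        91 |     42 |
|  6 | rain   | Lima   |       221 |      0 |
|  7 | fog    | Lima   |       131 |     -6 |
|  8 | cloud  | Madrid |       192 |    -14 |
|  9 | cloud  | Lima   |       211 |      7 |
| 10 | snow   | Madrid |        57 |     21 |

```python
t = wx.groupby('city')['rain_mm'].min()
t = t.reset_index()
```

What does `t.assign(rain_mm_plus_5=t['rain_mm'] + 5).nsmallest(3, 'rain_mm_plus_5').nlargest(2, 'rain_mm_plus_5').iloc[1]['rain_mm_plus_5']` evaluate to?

62

group by city, min of rain_mm:
city
Lima       44
Madrid     57
Oslo      140
Perth      91
Name: rain_mm, dtype: int64
reset_index():
     city  rain_mm
0    Lima       44
1  Madrid       57
2    Oslo      140
3   Perth       91
add column rain_mm_plus_5 = t['rain_mm'] + 5:
     city  rain_mm  rain_mm_plus_5
0    Lima       44              49
1  Madrid       57              62
2    Oslo      140             145
3   Perth       91              96
take 3 rows with smallest rain_mm_plus_5:
     city  rain_mm  rain_mm_plus_5
0    Lima       44              49
1  Madrid       57              62
3   Perth       91              96
take 2 rows with largest rain_mm_plus_5:
     city  rain_mm  rain_mm_plus_5
3   Perth       91              96
1  Madrid       57              62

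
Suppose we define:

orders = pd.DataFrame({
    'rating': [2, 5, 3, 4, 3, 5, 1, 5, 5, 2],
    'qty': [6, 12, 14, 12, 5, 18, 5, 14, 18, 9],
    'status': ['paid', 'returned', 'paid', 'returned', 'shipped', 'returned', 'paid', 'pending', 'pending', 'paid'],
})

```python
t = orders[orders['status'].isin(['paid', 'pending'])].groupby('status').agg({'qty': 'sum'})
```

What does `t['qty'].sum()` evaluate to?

filter rows where status in ['paid', 'pending']:
   rating  qty   status
0       2    6     paid
2       3   14     paid
6       1    5     paid
7       5   14  pending
8       5   18  pending
9       2    9     paid
group by status, sum of qty:
         qty
status      
paid      34
pending   32

66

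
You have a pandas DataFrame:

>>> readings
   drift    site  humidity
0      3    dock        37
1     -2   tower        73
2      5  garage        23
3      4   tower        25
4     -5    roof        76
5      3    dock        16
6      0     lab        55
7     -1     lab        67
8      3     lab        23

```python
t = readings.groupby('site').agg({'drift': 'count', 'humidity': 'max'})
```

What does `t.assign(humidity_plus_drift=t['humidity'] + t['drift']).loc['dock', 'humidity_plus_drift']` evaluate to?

39

group by site: count(drift), max(humidity):
        drift  humidity
site                   
dock        2        37
garage      1        23
lab         3        67
roof        1        76
tower       2        73
add column humidity_plus_drift = t['humidity'] + t['drift']:
        drift  humidity  humidity_plus_drift
site                                        
dock        2        37                   39
garage      1        23                   24
lab         3        67                   70
roof        1        76                   77
tower       2        73                   75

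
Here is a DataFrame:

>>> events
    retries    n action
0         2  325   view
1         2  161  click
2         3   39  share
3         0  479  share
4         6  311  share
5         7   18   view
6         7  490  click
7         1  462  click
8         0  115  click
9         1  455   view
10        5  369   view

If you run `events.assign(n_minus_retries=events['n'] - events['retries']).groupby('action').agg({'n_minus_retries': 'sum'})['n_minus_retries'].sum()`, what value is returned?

3190

add column n_minus_retries = events['n'] - events['retries']:
    retries    n action  n_minus_retries
0         2  325   view              323
1         2  161  click              159
2         3   39  share               36
3         0  479  share              479
4         6  311  share              305
5         7   18   view               11
6         7  490  click              483
7         1  462  click              461
8         0  115  click              115
9         1  455   view              454
10        5  369   view              364
group by action, sum of n_minus_retries:
        n_minus_retries
action                 
click              1218
share               820
view               1152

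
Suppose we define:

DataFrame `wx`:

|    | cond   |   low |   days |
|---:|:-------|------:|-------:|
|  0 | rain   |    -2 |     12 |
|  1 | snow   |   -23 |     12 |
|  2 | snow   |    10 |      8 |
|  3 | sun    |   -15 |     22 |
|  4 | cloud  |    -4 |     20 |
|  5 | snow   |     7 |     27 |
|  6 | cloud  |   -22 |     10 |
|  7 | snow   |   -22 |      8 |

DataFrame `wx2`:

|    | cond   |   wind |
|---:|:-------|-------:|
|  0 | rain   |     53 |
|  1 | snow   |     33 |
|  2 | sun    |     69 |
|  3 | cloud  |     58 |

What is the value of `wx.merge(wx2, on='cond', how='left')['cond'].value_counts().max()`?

4

merge on 'cond' (how='left') → 8 rows:
    cond  low  days  wind
0   rain   -2    12    53
1   snow  -23    12    33
2   snow   10     8    33
3    sun  -15    22    69
4  cloud   -4    20    58
5   snow    7    27    33
6  cloud  -22    10    58
7   snow  -22     8    33
value_counts of cond:
cond
snow     4
cloud    2
rain     1
sun      1
Name: count, dtype: int64
Reading off the max of the resulting series, we get 4.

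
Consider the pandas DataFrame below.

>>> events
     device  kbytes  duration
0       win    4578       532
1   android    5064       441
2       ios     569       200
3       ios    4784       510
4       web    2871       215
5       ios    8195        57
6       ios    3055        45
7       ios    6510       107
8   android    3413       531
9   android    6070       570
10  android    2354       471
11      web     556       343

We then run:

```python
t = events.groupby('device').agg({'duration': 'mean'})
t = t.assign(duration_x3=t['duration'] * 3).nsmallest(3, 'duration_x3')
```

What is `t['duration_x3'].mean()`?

group by device, mean of duration:
         duration
device           
android    503.25
ios        183.80
web        279.00
win        532.00
add column duration_x3 = t['duration'] * 3:
         duration  duration_x3
device                        
android    503.25      1509.75
ios        183.80       551.40
web        279.00       837.00
win        532.00      1596.00
take 3 rows with smallest duration_x3:
         duration  duration_x3
device                        
ios        183.80       551.40
web        279.00       837.00
android    503.25      1509.75

966.05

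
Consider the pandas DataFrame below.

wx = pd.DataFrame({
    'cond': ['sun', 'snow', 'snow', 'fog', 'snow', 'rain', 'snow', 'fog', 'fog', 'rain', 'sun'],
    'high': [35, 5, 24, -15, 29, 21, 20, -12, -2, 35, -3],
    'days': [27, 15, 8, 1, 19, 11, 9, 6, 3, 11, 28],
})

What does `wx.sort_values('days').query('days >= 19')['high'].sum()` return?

sort by days:
    cond  high  days
3    fog   -15     1
8    fog    -2     3
7    fog   -12     6
2   snow    24     8
6   snow    20     9
5   rain    21    11
9   rain    35    11
1   snow     5    15
4   snow    29    19
0    sun    35    27
10   sun    -3    28
filter rows where days >= 19:
    cond  high  days
4   snow    29    19
0    sun    35    27
10   sun    -3    28
Taking the sum of column 'high' gives 61.

61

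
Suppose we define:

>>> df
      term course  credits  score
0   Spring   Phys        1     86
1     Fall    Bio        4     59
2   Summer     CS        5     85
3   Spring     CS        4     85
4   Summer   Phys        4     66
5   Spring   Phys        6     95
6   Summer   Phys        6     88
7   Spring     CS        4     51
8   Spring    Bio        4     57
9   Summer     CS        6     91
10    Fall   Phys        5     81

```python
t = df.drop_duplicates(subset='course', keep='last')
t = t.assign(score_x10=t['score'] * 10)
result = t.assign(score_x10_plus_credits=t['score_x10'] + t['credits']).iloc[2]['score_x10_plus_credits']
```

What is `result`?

815

drop duplicate course (keep=last):
      term course  credits  score
8   Spring    Bio        4     57
9   Summer     CS        6     91
10    Fall   Phys        5     81
add column score_x10 = t['score'] * 10:
      term course  credits  score  score_x10
8   Spring    Bio        4     57        570
9   Summer     CS        6     91        910
10    Fall   Phys        5     81        810
add column score_x10_plus_credits = t['score_x10'] + t['credits']:
      term course  credits  score  score_x10  score_x10_plus_credits
8   Spring    Bio        4     57        570                     574
9   Summer     CS        6     91        910                     916
10    Fall   Phys        5     81        810                     815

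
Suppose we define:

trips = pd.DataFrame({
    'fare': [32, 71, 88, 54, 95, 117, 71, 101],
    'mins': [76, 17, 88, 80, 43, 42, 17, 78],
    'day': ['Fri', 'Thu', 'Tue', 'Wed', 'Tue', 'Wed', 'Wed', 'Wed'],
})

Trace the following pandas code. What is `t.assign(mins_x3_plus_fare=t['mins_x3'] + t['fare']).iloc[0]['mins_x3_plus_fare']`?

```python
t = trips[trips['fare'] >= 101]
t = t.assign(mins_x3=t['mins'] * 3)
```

243

filter rows where fare >= 101:
   fare  mins  day
5   117    42  Wed
7   101    78  Wed
add column mins_x3 = t['mins'] * 3:
   fare  mins  day  mins_x3
5   117    42  Wed      126
7   101    78  Wed      234
add column mins_x3_plus_fare = t['mins_x3'] + t['fare']:
   fare  mins  day  mins_x3  mins_x3_plus_fare
5   117    42  Wed      126                243
7   101    78  Wed      234                335
So iloc[0]['mins_x3_plus_fare'] = 243.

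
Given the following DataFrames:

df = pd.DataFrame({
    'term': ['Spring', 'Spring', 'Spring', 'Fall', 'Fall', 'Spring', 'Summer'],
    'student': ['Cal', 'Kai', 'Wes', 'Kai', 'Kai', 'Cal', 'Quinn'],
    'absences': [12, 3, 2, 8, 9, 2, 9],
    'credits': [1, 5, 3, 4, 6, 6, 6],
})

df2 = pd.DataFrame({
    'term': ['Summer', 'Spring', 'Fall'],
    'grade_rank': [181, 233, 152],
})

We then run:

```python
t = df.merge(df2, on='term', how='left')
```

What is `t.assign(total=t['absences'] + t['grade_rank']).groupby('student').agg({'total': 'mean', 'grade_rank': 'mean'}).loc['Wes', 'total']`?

merge on 'term' (how='left') → 7 rows:
     term student  absences  credits  grade_rank
0  Spring     Cal        12        1         233
1  Spring     Kai         3        5         233
2  Spring     Wes         2        3         233
3    Fall     Kai         8        4         152
4    Fall     Kai         9        6         152
5  Spring     Cal         2        6         233
6  Summer   Quinn         9        6         181
add column total = t['absences'] + t['grade_rank']:
     term student  absences  credits  grade_rank  total
0  Spring     Cal        12        1         233    245
1  Spring     Kai         3        5         233    236
2  Spring     Wes         2        3         233    235
3    Fall     Kai         8        4         152    160
4    Fall     Kai         9        6         152    161
5  Spring     Cal         2        6         233    235
6  Summer   Quinn         9        6         181    190
group by student: mean(total), mean(grade_rank):
              total  grade_rank
student                        
Cal      240.000000       233.0
Kai      185.666667       179.0
Quinn    190.000000       181.0
Wes      235.000000       233.0

235.0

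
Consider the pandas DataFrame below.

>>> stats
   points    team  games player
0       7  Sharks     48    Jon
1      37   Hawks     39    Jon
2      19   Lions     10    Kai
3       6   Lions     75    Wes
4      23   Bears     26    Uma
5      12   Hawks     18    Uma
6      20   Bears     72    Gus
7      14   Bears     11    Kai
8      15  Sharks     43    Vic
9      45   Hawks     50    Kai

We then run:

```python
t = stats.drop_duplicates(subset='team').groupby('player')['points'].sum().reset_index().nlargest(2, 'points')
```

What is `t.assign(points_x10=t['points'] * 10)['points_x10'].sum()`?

670

drop duplicate team (keep=first):
   points    team  games player
0       7  Sharks     48    Jon
1      37   Hawks     39    Jon
2      19   Lions     10    Kai
4      23   Bears     26    Uma
group by player, sum of points:
player
Jon    44
Kai    19
Uma    23
Name: points, dtype: int64
reset_index():
  player  points
0    Jon      44
1    Kai      19
2    Uma      23
take 2 rows with largest points:
  player  points
0    Jon      44
2    Uma      23
add column points_x10 = t['points'] * 10:
  player  points  points_x10
0    Jon      44         440
2    Uma      23         230
sum of column 'points_x10' → 670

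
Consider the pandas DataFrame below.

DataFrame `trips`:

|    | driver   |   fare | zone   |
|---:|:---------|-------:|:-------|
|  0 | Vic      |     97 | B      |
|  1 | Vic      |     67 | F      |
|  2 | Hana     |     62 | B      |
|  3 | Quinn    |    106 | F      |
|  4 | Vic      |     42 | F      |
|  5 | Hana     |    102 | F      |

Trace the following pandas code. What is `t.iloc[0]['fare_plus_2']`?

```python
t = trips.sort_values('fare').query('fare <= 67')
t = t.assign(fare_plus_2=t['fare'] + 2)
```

44

sort by fare:
  driver  fare zone
4    Vic    42    F
2   Hana    62    B
1    Vic    67    F
0    Vic    97    B
5   Hana   102    F
3  Quinn   106    F
filter rows where fare <= 67:
  driver  fare zone
4    Vic    42    F
2   Hana    62    B
1    Vic    67    F
add column fare_plus_2 = t['fare'] + 2:
  driver  fare zone  fare_plus_2
4    Vic    42    F           44
2   Hana    62    B           64
1    Vic    67    F           69
So iloc[0]['fare_plus_2'] = 44.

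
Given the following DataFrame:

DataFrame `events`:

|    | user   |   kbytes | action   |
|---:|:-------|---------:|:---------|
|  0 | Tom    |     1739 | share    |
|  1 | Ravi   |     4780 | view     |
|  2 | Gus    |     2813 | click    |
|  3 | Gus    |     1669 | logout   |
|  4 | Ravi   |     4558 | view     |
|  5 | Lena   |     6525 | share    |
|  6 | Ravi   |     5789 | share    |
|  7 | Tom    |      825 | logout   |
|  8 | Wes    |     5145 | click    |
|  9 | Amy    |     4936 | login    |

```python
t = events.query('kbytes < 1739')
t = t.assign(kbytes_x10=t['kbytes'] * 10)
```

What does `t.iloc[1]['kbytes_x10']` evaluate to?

8250

filter rows where kbytes < 1739:
  user  kbytes  action
3  Gus    1669  logout
7  Tom     825  logout
add column kbytes_x10 = t['kbytes'] * 10:
  user  kbytes  action  kbytes_x10
3  Gus    1669  logout       16690
7  Tom     825  logout        8250
The value at position 1, column 'kbytes_x10' is 8250.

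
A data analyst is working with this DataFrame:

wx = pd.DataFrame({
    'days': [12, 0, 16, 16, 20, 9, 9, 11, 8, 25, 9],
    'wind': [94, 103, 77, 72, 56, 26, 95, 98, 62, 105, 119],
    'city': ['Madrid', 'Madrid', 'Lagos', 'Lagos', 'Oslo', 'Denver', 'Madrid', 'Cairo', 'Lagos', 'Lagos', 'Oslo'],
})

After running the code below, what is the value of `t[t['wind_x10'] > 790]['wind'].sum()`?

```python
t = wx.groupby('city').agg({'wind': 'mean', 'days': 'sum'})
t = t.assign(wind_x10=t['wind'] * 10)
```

group by city: mean(wind), sum(days):
             wind  days
city                   
Cairo   98.000000    11
Denver  26.000000     9
Lagos   79.000000    65
Madrid  97.333333    21
Oslo    87.500000    29
add column wind_x10 = t['wind'] * 10:
             wind  days    wind_x10
city                               
Cairo   98.000000    11  980.000000
Denver  26.000000     9  260.000000
Lagos   79.000000    65  790.000000
Madrid  97.333333    21  973.333333
Oslo    87.500000    29  875.000000
filter rows where wind_x10 > 790:
             wind  days    wind_x10
city                               
Cairo   98.000000    11  980.000000
Madrid  97.333333    21  973.333333
Oslo    87.500000    29  875.000000
Taking the sum of column 'wind' gives 282.833333333.

282.833333333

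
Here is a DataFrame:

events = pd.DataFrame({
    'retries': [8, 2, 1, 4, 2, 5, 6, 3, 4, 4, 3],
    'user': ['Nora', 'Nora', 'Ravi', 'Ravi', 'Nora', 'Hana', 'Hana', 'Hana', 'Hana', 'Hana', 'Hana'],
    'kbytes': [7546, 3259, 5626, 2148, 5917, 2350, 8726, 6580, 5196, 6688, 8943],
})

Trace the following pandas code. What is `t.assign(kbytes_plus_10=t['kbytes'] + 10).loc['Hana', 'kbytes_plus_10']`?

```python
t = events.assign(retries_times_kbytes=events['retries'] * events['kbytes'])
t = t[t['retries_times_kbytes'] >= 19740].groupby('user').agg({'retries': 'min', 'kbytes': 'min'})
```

5206

add column retries_times_kbytes = events['retries'] * events['kbytes']:
    retries  user  kbytes  retries_times_kbytes
0         8  Nora    7546                 60368
1         2  Nora    3259                  6518
2         1  Ravi    5626                  5626
3         4  Ravi    2148                  8592
4         2  Nora    5917                 11834
5         5  Hana    2350                 11750
6         6  Hana    8726                 52356
7         3  Hana    6580                 19740
8         4  Hana    5196                 20784
9         4  Hana    6688                 26752
10        3  Hana    8943                 26829
filter rows where retries_times_kbytes >= 19740:
    retries  user  kbytes  retries_times_kbytes
0         8  Nora    7546                 60368
6         6  Hana    8726                 52356
7         3  Hana    6580                 19740
8         4  Hana    5196                 20784
9         4  Hana    6688                 26752
10        3  Hana    8943                 26829
group by user: min(retries), min(kbytes):
      retries  kbytes
user                 
Hana        3    5196
Nora        8    7546
add column kbytes_plus_10 = t['kbytes'] + 10:
      retries  kbytes  kbytes_plus_10
user                                 
Hana        3    5196            5206
Nora        8    7546            7556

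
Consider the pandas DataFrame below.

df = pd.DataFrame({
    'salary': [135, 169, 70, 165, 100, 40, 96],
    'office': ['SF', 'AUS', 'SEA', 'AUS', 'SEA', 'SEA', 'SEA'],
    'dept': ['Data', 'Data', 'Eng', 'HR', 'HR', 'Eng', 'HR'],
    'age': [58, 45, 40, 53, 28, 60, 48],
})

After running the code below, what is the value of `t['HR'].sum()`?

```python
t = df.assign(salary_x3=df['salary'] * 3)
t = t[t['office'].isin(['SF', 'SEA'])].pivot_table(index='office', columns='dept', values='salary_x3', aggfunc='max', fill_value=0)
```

add column salary_x3 = df['salary'] * 3:
   salary office  dept  age  salary_x3
0     135     SF  Data   58        405
1     169    AUS  Data   45        507
2      70    SEA   Eng   40        210
3     165    AUS    HR   53        495
4     100    SEA    HR   28        300
5      40    SEA   Eng   60        120
6      96    SEA    HR   48        288
filter rows where office in ['SF', 'SEA']:
   salary office  dept  age  salary_x3
0     135     SF  Data   58        405
2      70    SEA   Eng   40        210
4     100    SEA    HR   28        300
5      40    SEA   Eng   60        120
6      96    SEA    HR   48        288
pivot: rows=office, cols=dept, max(salary_x3):
dept    Data  Eng   HR
office                
SEA        0  210  300
SF       405    0    0
Finally, sum of column 'HR' = 300.

300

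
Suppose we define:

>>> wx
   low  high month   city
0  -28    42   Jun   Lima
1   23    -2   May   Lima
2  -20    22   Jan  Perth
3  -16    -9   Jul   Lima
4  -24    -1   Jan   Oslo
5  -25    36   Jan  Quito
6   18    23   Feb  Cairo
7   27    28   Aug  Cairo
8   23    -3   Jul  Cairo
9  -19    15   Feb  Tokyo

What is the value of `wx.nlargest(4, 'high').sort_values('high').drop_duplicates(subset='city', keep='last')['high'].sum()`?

106

take 4 rows with largest high:
   low  high month   city
0  -28    42   Jun   Lima
5  -25    36   Jan  Quito
7   27    28   Aug  Cairo
6   18    23   Feb  Cairo
sort by high:
   low  high month   city
6   18    23   Feb  Cairo
7   27    28   Aug  Cairo
5  -25    36   Jan  Quito
0  -28    42   Jun   Lima
drop duplicate city (keep=last):
   low  high month   city
7   27    28   Aug  Cairo
5  -25    36   Jan  Quito
0  -28    42   Jun   Lima
sum of column 'high' → 106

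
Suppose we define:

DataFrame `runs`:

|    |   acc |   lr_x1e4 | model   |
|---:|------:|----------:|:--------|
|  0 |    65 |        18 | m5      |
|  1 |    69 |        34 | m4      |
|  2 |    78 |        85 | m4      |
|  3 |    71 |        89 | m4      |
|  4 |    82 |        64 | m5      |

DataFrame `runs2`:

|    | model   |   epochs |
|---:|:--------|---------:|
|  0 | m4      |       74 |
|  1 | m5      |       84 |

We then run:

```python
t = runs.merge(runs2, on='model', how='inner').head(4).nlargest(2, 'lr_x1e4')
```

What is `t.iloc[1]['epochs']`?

74

merge on 'model' (how='inner') → 5 rows:
   acc  lr_x1e4 model  epochs
0   65       18    m5      84
1   69       34    m4      74
2   78       85    m4      74
3   71       89    m4      74
4   82       64    m5      84
take first 4 rows:
   acc  lr_x1e4 model  epochs
0   65       18    m5      84
1   69       34    m4      74
2   78       85    m4      74
3   71       89    m4      74
take 2 rows with largest lr_x1e4:
   acc  lr_x1e4 model  epochs
3   71       89    m4      74
2   78       85    m4      74
So iloc[1]['epochs'] = 74.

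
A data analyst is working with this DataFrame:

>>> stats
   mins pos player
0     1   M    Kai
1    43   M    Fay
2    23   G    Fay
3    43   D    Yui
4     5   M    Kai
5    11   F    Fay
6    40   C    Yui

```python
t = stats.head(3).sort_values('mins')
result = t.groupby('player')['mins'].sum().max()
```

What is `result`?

66

take first 3 rows:
   mins pos player
0     1   M    Kai
1    43   M    Fay
2    23   G    Fay
sort by mins:
   mins pos player
0     1   M    Kai
2    23   G    Fay
1    43   M    Fay
group by player, sum of mins:
player
Fay    66
Kai     1
Name: mins, dtype: int64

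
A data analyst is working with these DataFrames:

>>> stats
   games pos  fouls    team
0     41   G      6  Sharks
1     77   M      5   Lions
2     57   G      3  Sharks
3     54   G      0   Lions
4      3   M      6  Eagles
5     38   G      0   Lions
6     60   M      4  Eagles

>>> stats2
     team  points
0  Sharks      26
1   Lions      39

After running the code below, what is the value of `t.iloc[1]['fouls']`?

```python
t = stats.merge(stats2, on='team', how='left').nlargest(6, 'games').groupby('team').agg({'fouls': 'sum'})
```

merge on 'team' (how='left') → 7 rows:
   games pos  fouls    team  points
0     41   G      6  Sharks    26.0
1     77   M      5   Lions    39.0
2     57   G      3  Sharks    26.0
3     54   G      0   Lions    39.0
4      3   M      6  Eagles     NaN
5     38   G      0   Lions    39.0
6     60   M      4  Eagles     NaN
take 6 rows with largest games:
   games pos  fouls    team  points
1     77   M      5   Lions    39.0
6     60   M      4  Eagles     NaN
2     57   G      3  Sharks    26.0
3     54   G      0   Lions    39.0
0     41   G      6  Sharks    26.0
5     38   G      0   Lions    39.0
group by team, sum of fouls:
        fouls
team         
Eagles      4
Lions       5
Sharks      9
The value at position 1, column 'fouls' is 5.

5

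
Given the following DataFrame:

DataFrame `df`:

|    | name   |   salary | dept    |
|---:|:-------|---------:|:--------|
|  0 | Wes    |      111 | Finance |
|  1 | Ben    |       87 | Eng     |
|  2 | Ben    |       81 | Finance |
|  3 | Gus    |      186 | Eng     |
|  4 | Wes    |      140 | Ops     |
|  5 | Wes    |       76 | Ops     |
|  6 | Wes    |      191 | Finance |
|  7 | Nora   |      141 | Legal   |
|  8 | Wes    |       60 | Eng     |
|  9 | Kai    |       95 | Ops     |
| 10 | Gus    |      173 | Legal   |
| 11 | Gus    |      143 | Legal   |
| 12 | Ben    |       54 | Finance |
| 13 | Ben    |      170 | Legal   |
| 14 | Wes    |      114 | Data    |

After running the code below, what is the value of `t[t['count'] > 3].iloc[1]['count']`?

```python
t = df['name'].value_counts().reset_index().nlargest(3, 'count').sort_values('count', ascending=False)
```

4

value_counts of name:
name
Wes     6
Ben     4
Gus     3
Nora    1
Kai     1
Name: count, dtype: int64
reset_index():
   name  count
0   Wes      6
1   Ben      4
2   Gus      3
3  Nora      1
4   Kai      1
take 3 rows with largest count:
  name  count
0  Wes      6
1  Ben      4
2  Gus      3
sort by count descending:
  name  count
0  Wes      6
1  Ben      4
2  Gus      3
filter rows where count > 3:
  name  count
0  Wes      6
1  Ben      4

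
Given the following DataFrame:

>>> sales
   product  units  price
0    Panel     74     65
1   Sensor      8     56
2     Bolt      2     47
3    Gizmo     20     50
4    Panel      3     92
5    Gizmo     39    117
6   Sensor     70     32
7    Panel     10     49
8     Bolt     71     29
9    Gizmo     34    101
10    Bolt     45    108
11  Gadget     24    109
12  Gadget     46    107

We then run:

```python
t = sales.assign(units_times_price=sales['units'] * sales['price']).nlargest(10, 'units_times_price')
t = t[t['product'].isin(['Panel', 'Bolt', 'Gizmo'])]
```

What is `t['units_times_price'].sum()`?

21216

add column units_times_price = sales['units'] * sales['price']:
   product  units  price  units_times_price
0    Panel     74     65               4810
1   Sensor      8     56                448
2     Bolt      2     47                 94
3    Gizmo     20     50               1000
4    Panel      3     92                276
5    Gizmo     39    117               4563
6   Sensor     70     32               2240
7    Panel     10     49                490
8     Bolt     71     29               2059
9    Gizmo     34    101               3434
10    Bolt     45    108               4860
11  Gadget     24    109               2616
12  Gadget     46    107               4922
take 10 rows with largest units_times_price:
   product  units  price  units_times_price
12  Gadget     46    107               4922
10    Bolt     45    108               4860
0    Panel     74     65               4810
5    Gizmo     39    117               4563
9    Gizmo     34    101               3434
11  Gadget     24    109               2616
6   Sensor     70     32               2240
8     Bolt     71     29               2059
3    Gizmo     20     50               1000
7    Panel     10     49                490
filter rows where product in ['Panel', 'Bolt', 'Gizmo']:
   product  units  price  units_times_price
10    Bolt     45    108               4860
0    Panel     74     65               4810
5    Gizmo     39    117               4563
9    Gizmo     34    101               3434
8     Bolt     71     29               2059
3    Gizmo     20     50               1000
7    Panel     10     49                490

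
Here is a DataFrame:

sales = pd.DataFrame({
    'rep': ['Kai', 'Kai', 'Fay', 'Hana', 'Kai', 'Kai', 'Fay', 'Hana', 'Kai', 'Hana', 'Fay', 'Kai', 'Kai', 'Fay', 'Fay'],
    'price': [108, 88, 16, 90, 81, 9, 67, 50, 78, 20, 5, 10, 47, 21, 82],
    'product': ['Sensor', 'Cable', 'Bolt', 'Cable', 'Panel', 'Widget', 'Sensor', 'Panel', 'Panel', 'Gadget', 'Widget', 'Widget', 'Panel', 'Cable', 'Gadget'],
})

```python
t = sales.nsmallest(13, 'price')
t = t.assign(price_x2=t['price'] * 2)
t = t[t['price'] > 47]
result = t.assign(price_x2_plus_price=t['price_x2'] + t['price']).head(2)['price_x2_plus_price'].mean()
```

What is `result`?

175.5

take 13 rows with smallest price:
     rep  price product
10   Fay      5  Widget
5    Kai      9  Widget
11   Kai     10  Widget
2    Fay     16    Bolt
9   Hana     20  Gadget
13   Fay     21   Cable
12   Kai     47   Panel
7   Hana     50   Panel
6    Fay     67  Sensor
8    Kai     78   Panel
4    Kai     81   Panel
14   Fay     82  Gadget
1    Kai     88   Cable
add column price_x2 = t['price'] * 2:
     rep  price product  price_x2
10   Fay      5  Widget        10
5    Kai      9  Widget        18
11   Kai     10  Widget        20
2    Fay     16    Bolt        32
9   Hana     20  Gadget        40
13   Fay     21   Cable        42
12   Kai     47   Panel        94
7   Hana     50   Panel       100
6    Fay     67  Sensor       134
8    Kai     78   Panel       156
4    Kai     81   Panel       162
14   Fay     82  Gadget       164
1    Kai     88   Cable       176
filter rows where price > 47:
     rep  price product  price_x2
7   Hana     50   Panel       100
6    Fay     67  Sensor       134
8    Kai     78   Panel       156
4    Kai     81   Panel       162
14   Fay     82  Gadget       164
1    Kai     88   Cable       176
add column price_x2_plus_price = t['price_x2'] + t['price']:
     rep  price product  price_x2  price_x2_plus_price
7   Hana     50   Panel       100                  150
6    Fay     67  Sensor       134                  201
8    Kai     78   Panel       156                  234
4    Kai     81   Panel       162                  243
14   Fay     82  Gadget       164                  246
1    Kai     88   Cable       176                  264
take first 2 rows:
    rep  price product  price_x2  price_x2_plus_price
7  Hana     50   Panel       100                  150
6   Fay     67  Sensor       134                  201
mean of column 'price_x2_plus_price' → 175.5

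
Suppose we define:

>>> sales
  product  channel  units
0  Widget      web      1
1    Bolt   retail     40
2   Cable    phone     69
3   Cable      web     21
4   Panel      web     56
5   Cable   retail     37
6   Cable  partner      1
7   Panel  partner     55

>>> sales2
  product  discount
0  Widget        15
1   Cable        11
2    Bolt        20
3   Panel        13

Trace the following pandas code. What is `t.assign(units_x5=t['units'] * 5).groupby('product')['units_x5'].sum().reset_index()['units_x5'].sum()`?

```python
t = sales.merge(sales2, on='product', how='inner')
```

1400

merge on 'product' (how='inner') → 8 rows:
  product  channel  units  discount
0  Widget      web      1        15
1    Bolt   retail     40        20
2   Cable    phone     69        11
3   Cable      web     21        11
4   Panel      web     56        13
5   Cable   retail     37        11
6   Cable  partner      1        11
7   Panel  partner     55        13
add column units_x5 = t['units'] * 5:
  product  channel  units  discount  units_x5
0  Widget      web      1        15         5
1    Bolt   retail     40        20       200
2   Cable    phone     69        11       345
3   Cable      web     21        11       105
4   Panel      web     56        13       280
5   Cable   retail     37        11       185
6   Cable  partner      1        11         5
7   Panel  partner     55        13       275
group by product, sum of units_x5:
product
Bolt      200
Cable     640
Panel     555
Widget      5
Name: units_x5, dtype: int64
reset_index():
  product  units_x5
0    Bolt       200
1   Cable       640
2   Panel       555
3  Widget         5
Then the sum of column 'units_x5': 1400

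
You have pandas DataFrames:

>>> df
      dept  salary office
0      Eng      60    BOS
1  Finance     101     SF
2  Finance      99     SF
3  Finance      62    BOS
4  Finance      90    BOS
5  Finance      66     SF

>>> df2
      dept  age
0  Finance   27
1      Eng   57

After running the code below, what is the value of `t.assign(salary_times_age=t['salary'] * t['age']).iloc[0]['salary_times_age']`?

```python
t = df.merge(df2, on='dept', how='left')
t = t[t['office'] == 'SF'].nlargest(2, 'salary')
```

merge on 'dept' (how='left') → 6 rows:
      dept  salary office  age
0      Eng      60    BOS   57
1  Finance     101     SF   27
2  Finance      99     SF   27
3  Finance      62    BOS   27
4  Finance      90    BOS   27
5  Finance      66     SF   27
filter rows where office == 'SF':
      dept  salary office  age
1  Finance     101     SF   27
2  Finance      99     SF   27
5  Finance      66     SF   27
take 2 rows with largest salary:
      dept  salary office  age
1  Finance     101     SF   27
2  Finance      99     SF   27
add column salary_times_age = t['salary'] * t['age']:
      dept  salary office  age  salary_times_age
1  Finance     101     SF   27              2727
2  Finance      99     SF   27              2673
value at position 0, column 'salary_times_age' → 2727

2727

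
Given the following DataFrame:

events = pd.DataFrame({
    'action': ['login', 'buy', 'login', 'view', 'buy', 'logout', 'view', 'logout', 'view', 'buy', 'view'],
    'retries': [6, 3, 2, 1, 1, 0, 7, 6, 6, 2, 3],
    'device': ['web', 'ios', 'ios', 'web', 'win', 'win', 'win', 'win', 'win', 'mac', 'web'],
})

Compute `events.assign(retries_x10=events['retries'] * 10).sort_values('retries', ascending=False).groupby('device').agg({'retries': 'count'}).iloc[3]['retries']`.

add column retries_x10 = events['retries'] * 10:
    action  retries device  retries_x10
0    login        6    web           60
1      buy        3    ios           30
2    login        2    ios           20
3     view        1    web           10
4      buy        1    win           10
5   logout        0    win            0
6     view        7    win           70
7   logout        6    win           60
8     view        6    win           60
9      buy        2    mac           20
10    view        3    web           30
sort by retries descending:
    action  retries device  retries_x10
6     view        7    win           70
0    login        6    web           60
7   logout        6    win           60
8     view        6    win           60
1      buy        3    ios           30
10    view        3    web           30
2    login        2    ios           20
9      buy        2    mac           20
3     view        1    web           10
4      buy        1    win           10
5   logout        0    win            0
group by device, count of retries:
        retries
device         
ios           2
mac           1
web           3
win           5
Hence 5.

5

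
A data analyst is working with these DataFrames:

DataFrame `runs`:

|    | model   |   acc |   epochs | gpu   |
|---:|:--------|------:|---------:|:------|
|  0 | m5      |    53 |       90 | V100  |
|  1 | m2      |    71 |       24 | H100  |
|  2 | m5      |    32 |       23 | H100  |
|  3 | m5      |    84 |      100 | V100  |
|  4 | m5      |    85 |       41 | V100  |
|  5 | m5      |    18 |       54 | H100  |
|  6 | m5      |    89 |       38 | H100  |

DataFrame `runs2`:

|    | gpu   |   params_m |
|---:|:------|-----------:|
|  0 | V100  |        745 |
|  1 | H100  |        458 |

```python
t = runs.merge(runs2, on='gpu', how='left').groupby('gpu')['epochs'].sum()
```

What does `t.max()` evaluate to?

merge on 'gpu' (how='left') → 7 rows:
  model  acc  epochs   gpu  params_m
0    m5   53      90  V100       745
1    m2   71      24  H100       458
2    m5   32      23  H100       458
3    m5   84     100  V100       745
4    m5   85      41  V100       745
5    m5   18      54  H100       458
6    m5   89      38  H100       458
group by gpu, sum of epochs:
gpu
H100    139
V100    231
Name: epochs, dtype: int64
Then the max of the resulting series: 231

231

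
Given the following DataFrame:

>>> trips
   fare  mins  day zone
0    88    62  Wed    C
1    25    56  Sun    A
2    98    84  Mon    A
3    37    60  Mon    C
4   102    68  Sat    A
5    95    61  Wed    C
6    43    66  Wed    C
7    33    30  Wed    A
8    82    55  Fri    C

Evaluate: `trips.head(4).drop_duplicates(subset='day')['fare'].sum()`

take first 4 rows:
   fare  mins  day zone
0    88    62  Wed    C
1    25    56  Sun    A
2    98    84  Mon    A
3    37    60  Mon    C
drop duplicate day (keep=first):
   fare  mins  day zone
0    88    62  Wed    C
1    25    56  Sun    A
2    98    84  Mon    A

211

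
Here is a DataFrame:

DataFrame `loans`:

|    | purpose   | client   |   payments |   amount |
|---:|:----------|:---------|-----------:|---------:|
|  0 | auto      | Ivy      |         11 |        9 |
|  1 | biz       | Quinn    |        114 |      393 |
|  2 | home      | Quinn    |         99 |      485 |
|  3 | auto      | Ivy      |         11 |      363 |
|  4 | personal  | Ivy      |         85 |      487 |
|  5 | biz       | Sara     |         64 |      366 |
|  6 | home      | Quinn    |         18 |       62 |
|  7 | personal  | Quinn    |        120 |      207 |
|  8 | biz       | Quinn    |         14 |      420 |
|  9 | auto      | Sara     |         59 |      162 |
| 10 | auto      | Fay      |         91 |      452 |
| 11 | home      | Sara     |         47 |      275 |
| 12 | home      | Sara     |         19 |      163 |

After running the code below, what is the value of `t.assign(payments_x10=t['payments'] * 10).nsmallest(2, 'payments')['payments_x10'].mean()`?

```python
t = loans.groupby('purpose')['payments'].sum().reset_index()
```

1775.0

group by purpose, sum of payments:
purpose
auto        172
biz         192
home        183
personal    205
Name: payments, dtype: int64
reset_index():
    purpose  payments
0      auto       172
1       biz       192
2      home       183
3  personal       205
add column payments_x10 = t['payments'] * 10:
    purpose  payments  payments_x10
0      auto       172          1720
1       biz       192          1920
2      home       183          1830
3  personal       205          2050
take 2 rows with smallest payments:
  purpose  payments  payments_x10
0    auto       172          1720
2    home       183          1830
Taking the mean of column 'payments_x10' gives 1775.0.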